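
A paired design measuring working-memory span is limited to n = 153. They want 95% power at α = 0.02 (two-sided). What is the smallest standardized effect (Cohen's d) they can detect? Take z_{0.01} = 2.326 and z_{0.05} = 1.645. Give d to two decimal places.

For a single sample (or paired design) of n = 153: d_min = (z_{α/2} + z_β)/√n.
z-sum = 2.326 + 1.645 = 3.971.
d_min = 3.971 / √153 = 3.971 / 12.369 = 0.321.

d_min ≈ 0.32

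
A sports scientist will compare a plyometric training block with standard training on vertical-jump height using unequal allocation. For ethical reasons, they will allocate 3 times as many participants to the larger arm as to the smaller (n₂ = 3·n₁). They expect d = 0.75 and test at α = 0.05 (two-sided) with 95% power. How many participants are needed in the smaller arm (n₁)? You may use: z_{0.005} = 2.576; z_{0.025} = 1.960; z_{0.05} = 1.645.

With allocation ratio k = n₂/n₁ = 3, Var(x̄₁−x̄₂) = σ²(1/n₁ + 1/(k·n₁)) = σ²·(k+1)/(k·n₁).
So n₁ = (1 + 1/k)·((z_{α/2} + z_β)/d)² = 1.333 × (3.605/0.75)².
n₁ = 1.333 × 23.10 = 30.8.
Round up: n₁ = 31, giving n₂ = 3 × 31 = 93.

n₁ = 31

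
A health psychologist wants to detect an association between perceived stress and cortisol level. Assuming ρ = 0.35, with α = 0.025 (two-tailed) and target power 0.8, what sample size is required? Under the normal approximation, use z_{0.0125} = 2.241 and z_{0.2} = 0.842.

Fisher's z: C = ½·ln((1+r)/(1−r)) = ½·ln(2.0769) = 0.3654.
n = ((z_{α/2} + z_β)/C)² + 3.
(2.241 + 0.842) / 0.3654 = 3.083 / 0.3654 = 8.437.
n = 8.437² + 3 = 71.19 + 3 = 74.2.
Round up.

n = 75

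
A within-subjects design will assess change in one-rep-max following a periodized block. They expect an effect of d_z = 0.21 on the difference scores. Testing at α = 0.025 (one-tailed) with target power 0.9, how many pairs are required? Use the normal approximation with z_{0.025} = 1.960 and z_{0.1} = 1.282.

For a paired (one-sample on differences) test: n = ((z_{α} + z_β) / d)².
z_{α} + z_β = 1.960 + 1.282 = 3.242.
n = (3.242 / 0.21)² = 15.438² = 238.33.
Round up.

n = 239 pairs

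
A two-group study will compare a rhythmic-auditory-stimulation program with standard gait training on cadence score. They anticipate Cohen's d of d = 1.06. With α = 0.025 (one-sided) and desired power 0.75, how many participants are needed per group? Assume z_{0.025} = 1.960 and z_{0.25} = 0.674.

n = 13 per group

For two independent groups with equal n: n = 2·((z_{α} + z_β) / d)².
z_{α} + z_β = 1.960 + 0.674 = 2.634.
n = 2 × (2.634 / 1.06)² = 2 × 2.485² = 2 × 6.17 = 12.3.
Round up to the next whole participant.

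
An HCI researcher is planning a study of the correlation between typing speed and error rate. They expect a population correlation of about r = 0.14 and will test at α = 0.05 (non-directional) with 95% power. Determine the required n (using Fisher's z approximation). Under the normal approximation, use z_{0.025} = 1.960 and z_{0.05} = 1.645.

n = 658

Fisher's z: C = ½·ln((1+r)/(1−r)) = ½·ln(1.3256) = 0.1409.
n = ((z_{α/2} + z_β)/C)² + 3.
(1.960 + 1.645) / 0.1409 = 3.605 / 0.1409 = 25.586.
n = 25.586² + 3 = 654.62 + 3 = 657.6.
Round up.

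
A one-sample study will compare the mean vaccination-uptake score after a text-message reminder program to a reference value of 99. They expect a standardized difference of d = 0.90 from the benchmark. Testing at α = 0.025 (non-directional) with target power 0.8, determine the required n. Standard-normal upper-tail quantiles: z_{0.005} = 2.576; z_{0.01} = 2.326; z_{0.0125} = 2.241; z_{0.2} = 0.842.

n = 12

For a one-sample test: n = ((z_{α/2} + z_β) / d)².
z_{α/2} + z_β = 2.241 + 0.842 = 3.083.
n = (3.083 / 0.90)² = 3.426² = 11.73.
Round up.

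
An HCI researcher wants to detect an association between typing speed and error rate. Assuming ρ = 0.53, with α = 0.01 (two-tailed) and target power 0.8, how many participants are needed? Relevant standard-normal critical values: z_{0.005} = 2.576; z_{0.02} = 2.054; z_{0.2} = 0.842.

Fisher's z: C = ½·ln((1+r)/(1−r)) = ½·ln(3.2553) = 0.5901.
n = ((z_{α/2} + z_β)/C)² + 3.
(2.576 + 0.842) / 0.5901 = 3.418 / 0.5901 = 5.792.
n = 5.792² + 3 = 33.55 + 3 = 36.6.
Round up.

n = 37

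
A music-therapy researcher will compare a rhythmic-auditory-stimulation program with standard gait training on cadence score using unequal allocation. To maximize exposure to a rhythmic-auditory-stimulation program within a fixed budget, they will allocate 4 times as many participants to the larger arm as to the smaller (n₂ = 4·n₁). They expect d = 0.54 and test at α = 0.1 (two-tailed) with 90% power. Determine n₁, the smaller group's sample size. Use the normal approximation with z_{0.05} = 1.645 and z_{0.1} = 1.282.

With allocation ratio k = n₂/n₁ = 4, Var(x̄₁−x̄₂) = σ²(1/n₁ + 1/(k·n₁)) = σ²·(k+1)/(k·n₁).
So n₁ = (1 + 1/k)·((z_{α/2} + z_β)/d)² = 1.250 × (2.927/0.54)².
n₁ = 1.250 × 29.38 = 36.7.
Round up: n₁ = 37, giving n₂ = 4 × 37 = 148.

n₁ = 37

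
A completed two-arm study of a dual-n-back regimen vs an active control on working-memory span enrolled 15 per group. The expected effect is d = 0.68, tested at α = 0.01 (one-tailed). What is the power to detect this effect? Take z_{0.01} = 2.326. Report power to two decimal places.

power ≈ 0.32

For two equal groups, power = Φ(d·√(n/2) − z_{α}).
d·√(n/2) = 0.68 × √(15/2) = 0.68 × 2.739 = 1.862.
z_β = 1.862 − 2.326 = -0.464.
Power = Φ(-0.464) = 0.321.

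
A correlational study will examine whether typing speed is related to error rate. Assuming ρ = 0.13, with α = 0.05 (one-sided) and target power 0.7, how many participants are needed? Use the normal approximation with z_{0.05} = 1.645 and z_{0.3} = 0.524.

Fisher's z: C = ½·ln((1+r)/(1−r)) = ½·ln(1.2989) = 0.1307.
n = ((z_{α} + z_β)/C)² + 3.
(1.645 + 0.524) / 0.1307 = 2.169 / 0.1307 = 16.595.
n = 16.595² + 3 = 275.40 + 3 = 278.4.
Round up.

n = 279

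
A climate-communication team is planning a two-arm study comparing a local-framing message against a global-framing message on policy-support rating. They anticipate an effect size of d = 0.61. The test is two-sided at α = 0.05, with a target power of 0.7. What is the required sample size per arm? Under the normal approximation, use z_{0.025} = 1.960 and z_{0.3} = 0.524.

n = 34 per group

For two independent groups with equal n: n = 2·((z_{α/2} + z_β) / d)².
z_{α/2} + z_β = 1.960 + 0.524 = 2.484.
n = 2 × (2.484 / 0.61)² = 2 × 4.072² = 2 × 16.58 = 33.2.
Round up to the next whole participant.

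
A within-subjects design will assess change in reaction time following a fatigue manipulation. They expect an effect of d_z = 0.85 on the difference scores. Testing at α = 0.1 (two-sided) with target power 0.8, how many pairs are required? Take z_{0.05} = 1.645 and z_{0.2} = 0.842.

n = 9 pairs

For a paired (one-sample on differences) test: n = ((z_{α/2} + z_β) / d)².
z_{α/2} + z_β = 1.645 + 0.842 = 2.487.
n = (2.487 / 0.85)² = 2.926² = 8.56.
Round up.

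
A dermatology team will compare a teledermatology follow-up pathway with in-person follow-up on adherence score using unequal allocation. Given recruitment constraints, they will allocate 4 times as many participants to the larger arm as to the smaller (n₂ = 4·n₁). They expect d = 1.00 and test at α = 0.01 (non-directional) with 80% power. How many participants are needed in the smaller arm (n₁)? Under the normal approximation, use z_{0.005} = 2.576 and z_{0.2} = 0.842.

With allocation ratio k = n₂/n₁ = 4, Var(x̄₁−x̄₂) = σ²(1/n₁ + 1/(k·n₁)) = σ²·(k+1)/(k·n₁).
So n₁ = (1 + 1/k)·((z_{α/2} + z_β)/d)² = 1.250 × (3.418/1.00)².
n₁ = 1.250 × 11.68 = 14.6.
Round up: n₁ = 15, giving n₂ = 4 × 15 = 60.

n₁ = 15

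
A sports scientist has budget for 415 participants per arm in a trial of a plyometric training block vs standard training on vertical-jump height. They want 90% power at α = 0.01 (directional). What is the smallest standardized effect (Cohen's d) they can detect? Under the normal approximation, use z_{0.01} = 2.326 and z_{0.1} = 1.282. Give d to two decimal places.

d_min ≈ 0.25

For two independent groups of n = 415 each: d_min = (z_{α} + z_β)·√(2/n).
z-sum = 2.326 + 1.282 = 3.608.
d_min = 3.608 × √(2/415) = 3.608 × 0.0694 = 0.250.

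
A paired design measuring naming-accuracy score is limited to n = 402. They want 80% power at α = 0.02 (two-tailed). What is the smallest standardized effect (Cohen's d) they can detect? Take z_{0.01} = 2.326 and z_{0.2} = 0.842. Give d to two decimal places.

For a single sample (or paired design) of n = 402: d_min = (z_{α/2} + z_β)/√n.
z-sum = 2.326 + 0.842 = 3.168.
d_min = 3.168 / √402 = 3.168 / 20.050 = 0.158.

d_min ≈ 0.16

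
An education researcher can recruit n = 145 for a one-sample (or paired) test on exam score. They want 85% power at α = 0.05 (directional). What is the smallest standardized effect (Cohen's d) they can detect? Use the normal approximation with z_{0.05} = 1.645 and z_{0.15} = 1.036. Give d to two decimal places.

For a single sample (or paired design) of n = 145: d_min = (z_{α} + z_β)/√n.
z-sum = 1.645 + 1.036 = 2.681.
d_min = 2.681 / √145 = 2.681 / 12.042 = 0.223.

d_min ≈ 0.22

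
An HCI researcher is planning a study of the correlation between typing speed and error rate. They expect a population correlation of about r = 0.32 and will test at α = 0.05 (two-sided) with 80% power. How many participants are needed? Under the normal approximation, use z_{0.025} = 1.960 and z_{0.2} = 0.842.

Fisher's z: C = ½·ln((1+r)/(1−r)) = ½·ln(1.9412) = 0.3316.
n = ((z_{α/2} + z_β)/C)² + 3.
(1.960 + 0.842) / 0.3316 = 2.802 / 0.3316 = 8.450.
n = 8.450² + 3 = 71.40 + 3 = 74.4.
Round up.

n = 75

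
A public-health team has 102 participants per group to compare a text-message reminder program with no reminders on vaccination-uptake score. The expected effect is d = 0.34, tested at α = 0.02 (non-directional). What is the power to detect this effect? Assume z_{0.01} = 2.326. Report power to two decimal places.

For two equal groups, power = Φ(d·√(n/2) − z_{α/2}).
d·√(n/2) = 0.34 × √(102/2) = 0.34 × 7.141 = 2.428.
z_β = 2.428 − 2.326 = 0.102.
Power = Φ(0.102) = 0.541.

power ≈ 0.54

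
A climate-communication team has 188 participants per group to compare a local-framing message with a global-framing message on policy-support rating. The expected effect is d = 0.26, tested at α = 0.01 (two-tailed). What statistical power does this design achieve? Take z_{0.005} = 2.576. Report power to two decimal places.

For two equal groups, power = Φ(d·√(n/2) − z_{α/2}).
d·√(n/2) = 0.26 × √(188/2) = 0.26 × 9.695 = 2.521.
z_β = 2.521 − 2.576 = -0.055.
Power = Φ(-0.055) = 0.478.

power ≈ 0.48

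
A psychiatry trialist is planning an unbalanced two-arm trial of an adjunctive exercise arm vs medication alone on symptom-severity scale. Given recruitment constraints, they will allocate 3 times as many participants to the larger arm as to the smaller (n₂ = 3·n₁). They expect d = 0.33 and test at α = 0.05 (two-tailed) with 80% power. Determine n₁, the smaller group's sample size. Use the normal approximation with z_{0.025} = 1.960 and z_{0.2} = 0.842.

With allocation ratio k = n₂/n₁ = 3, Var(x̄₁−x̄₂) = σ²(1/n₁ + 1/(k·n₁)) = σ²·(k+1)/(k·n₁).
So n₁ = (1 + 1/k)·((z_{α/2} + z_β)/d)² = 1.333 × (2.802/0.33)².
n₁ = 1.333 × 72.10 = 96.1.
Round up: n₁ = 97, giving n₂ = 3 × 97 = 291.

n₁ = 97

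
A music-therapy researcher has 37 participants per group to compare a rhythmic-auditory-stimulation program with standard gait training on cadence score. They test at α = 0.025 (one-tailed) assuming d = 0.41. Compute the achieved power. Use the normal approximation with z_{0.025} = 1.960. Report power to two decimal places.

power ≈ 0.42

For two equal groups, power = Φ(d·√(n/2) − z_{α}).
d·√(n/2) = 0.41 × √(37/2) = 0.41 × 4.301 = 1.763.
z_β = 1.763 − 1.960 = -0.197.
Power = Φ(-0.197) = 0.422.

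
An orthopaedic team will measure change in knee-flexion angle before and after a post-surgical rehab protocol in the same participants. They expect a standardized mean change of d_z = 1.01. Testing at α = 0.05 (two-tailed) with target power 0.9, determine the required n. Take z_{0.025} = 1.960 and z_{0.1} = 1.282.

n = 11 pairs

For a paired (one-sample on differences) test: n = ((z_{α/2} + z_β) / d)².
z_{α/2} + z_β = 1.960 + 1.282 = 3.242.
n = (3.242 / 1.01)² = 3.210² = 10.30.
Round up.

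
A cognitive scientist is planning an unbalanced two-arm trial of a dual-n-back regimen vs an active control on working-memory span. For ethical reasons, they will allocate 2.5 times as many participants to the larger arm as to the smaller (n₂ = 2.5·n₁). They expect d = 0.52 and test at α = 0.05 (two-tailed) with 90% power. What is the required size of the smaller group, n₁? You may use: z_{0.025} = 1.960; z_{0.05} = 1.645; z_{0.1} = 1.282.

n₁ = 55

With allocation ratio k = n₂/n₁ = 2.5, Var(x̄₁−x̄₂) = σ²(1/n₁ + 1/(k·n₁)) = σ²·(k+1)/(k·n₁).
So n₁ = (1 + 1/k)·((z_{α/2} + z_β)/d)² = 1.400 × (3.242/0.52)².
n₁ = 1.400 × 38.87 = 54.4.
Round up: n₁ = 55, giving n₂ = ⌈2.5 × 55⌉ = ⌈137.5⌉ = 138.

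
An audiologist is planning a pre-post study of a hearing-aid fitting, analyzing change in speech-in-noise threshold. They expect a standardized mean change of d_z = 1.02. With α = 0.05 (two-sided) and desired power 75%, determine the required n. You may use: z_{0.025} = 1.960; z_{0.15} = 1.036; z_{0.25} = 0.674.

For a paired (one-sample on differences) test: n = ((z_{α/2} + z_β) / d)².
z_{α/2} + z_β = 1.960 + 0.674 = 2.634.
n = (2.634 / 1.02)² = 2.582² = 6.67.
Round up.

n = 7 pairs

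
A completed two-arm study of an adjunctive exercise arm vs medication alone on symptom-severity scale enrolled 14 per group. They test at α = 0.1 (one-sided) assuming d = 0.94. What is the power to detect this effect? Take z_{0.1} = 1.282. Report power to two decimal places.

For two equal groups, power = Φ(d·√(n/2) − z_{α}).
d·√(n/2) = 0.94 × √(14/2) = 0.94 × 2.646 = 2.487.
z_β = 2.487 − 1.282 = 1.205.
Power = Φ(1.205) = 0.886.

power ≈ 0.89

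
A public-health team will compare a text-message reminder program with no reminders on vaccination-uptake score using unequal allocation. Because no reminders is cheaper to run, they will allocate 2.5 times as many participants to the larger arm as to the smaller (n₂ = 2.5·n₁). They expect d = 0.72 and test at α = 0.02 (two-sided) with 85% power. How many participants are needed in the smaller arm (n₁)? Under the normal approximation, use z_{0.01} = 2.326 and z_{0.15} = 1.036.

With allocation ratio k = n₂/n₁ = 2.5, Var(x̄₁−x̄₂) = σ²(1/n₁ + 1/(k·n₁)) = σ²·(k+1)/(k·n₁).
So n₁ = (1 + 1/k)·((z_{α/2} + z_β)/d)² = 1.400 × (3.362/0.72)².
n₁ = 1.400 × 21.80 = 30.5.
Round up: n₁ = 31, giving n₂ = ⌈2.5 × 31⌉ = ⌈77.5⌉ = 78.

n₁ = 31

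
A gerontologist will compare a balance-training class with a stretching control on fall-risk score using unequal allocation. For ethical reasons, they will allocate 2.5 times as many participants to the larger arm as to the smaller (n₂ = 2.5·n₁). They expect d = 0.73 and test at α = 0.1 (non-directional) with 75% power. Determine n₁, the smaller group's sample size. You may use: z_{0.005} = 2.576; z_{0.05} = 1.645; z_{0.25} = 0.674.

With allocation ratio k = n₂/n₁ = 2.5, Var(x̄₁−x̄₂) = σ²(1/n₁ + 1/(k·n₁)) = σ²·(k+1)/(k·n₁).
So n₁ = (1 + 1/k)·((z_{α/2} + z_β)/d)² = 1.400 × (2.319/0.73)².
n₁ = 1.400 × 10.09 = 14.1.
Round up: n₁ = 15, giving n₂ = ⌈2.5 × 15⌉ = ⌈37.5⌉ = 38.

n₁ = 15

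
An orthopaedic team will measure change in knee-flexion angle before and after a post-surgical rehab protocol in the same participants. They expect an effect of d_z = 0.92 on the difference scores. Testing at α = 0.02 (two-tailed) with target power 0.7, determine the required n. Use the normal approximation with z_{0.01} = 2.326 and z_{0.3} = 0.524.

n = 10 pairs

For a paired (one-sample on differences) test: n = ((z_{α/2} + z_β) / d)².
z_{α/2} + z_β = 2.326 + 0.524 = 2.850.
n = (2.850 / 0.92)² = 3.098² = 9.60.
Round up.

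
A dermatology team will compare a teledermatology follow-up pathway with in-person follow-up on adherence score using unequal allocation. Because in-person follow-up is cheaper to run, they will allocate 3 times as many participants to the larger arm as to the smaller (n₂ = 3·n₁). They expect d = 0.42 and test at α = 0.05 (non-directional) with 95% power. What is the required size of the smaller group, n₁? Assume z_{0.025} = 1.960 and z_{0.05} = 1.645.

With allocation ratio k = n₂/n₁ = 3, Var(x̄₁−x̄₂) = σ²(1/n₁ + 1/(k·n₁)) = σ²·(k+1)/(k·n₁).
So n₁ = (1 + 1/k)·((z_{α/2} + z_β)/d)² = 1.333 × (3.605/0.42)².
n₁ = 1.333 × 73.67 = 98.2.
Round up: n₁ = 99, giving n₂ = 3 × 99 = 297.

n₁ = 99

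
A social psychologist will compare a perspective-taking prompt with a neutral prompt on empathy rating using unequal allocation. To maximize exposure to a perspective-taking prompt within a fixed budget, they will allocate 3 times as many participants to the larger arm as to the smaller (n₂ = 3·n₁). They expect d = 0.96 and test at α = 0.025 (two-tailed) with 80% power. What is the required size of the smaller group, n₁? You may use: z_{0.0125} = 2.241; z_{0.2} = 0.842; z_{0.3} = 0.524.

With allocation ratio k = n₂/n₁ = 3, Var(x̄₁−x̄₂) = σ²(1/n₁ + 1/(k·n₁)) = σ²·(k+1)/(k·n₁).
So n₁ = (1 + 1/k)·((z_{α/2} + z_β)/d)² = 1.333 × (3.083/0.96)².
n₁ = 1.333 × 10.31 = 13.8.
Round up: n₁ = 14, giving n₂ = 3 × 14 = 42.

n₁ = 14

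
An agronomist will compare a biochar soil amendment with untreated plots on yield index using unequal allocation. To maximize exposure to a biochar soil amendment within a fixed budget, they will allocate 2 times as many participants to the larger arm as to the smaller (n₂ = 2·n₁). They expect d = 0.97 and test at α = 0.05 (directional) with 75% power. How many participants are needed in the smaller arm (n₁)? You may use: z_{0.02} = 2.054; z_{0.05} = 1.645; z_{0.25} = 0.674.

n₁ = 9

With allocation ratio k = n₂/n₁ = 2, Var(x̄₁−x̄₂) = σ²(1/n₁ + 1/(k·n₁)) = σ²·(k+1)/(k·n₁).
So n₁ = (1 + 1/k)·((z_{α} + z_β)/d)² = 1.500 × (2.319/0.97)².
n₁ = 1.500 × 5.72 = 8.6.
Round up: n₁ = 9, giving n₂ = 2 × 9 = 18.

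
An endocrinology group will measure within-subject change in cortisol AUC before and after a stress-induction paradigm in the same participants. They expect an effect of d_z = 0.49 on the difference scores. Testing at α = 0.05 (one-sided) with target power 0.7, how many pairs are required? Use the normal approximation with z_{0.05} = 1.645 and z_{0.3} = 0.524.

For a paired (one-sample on differences) test: n = ((z_{α} + z_β) / d)².
z_{α} + z_β = 1.645 + 0.524 = 2.169.
n = (2.169 / 0.49)² = 4.427² = 19.59.
Round up.

n = 20 pairs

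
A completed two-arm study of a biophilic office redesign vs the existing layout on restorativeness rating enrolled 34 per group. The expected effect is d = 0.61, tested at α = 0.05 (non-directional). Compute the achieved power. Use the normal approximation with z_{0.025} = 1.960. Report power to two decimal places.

For two equal groups, power = Φ(d·√(n/2) − z_{α/2}).
d·√(n/2) = 0.61 × √(34/2) = 0.61 × 4.123 = 2.515.
z_β = 2.515 − 1.960 = 0.555.
Power = Φ(0.555) = 0.711.

power ≈ 0.71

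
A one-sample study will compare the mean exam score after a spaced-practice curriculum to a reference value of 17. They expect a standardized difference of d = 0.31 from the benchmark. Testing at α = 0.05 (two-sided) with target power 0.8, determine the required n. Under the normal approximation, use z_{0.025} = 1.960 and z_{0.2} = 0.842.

n = 82

For a one-sample test: n = ((z_{α/2} + z_β) / d)².
z_{α/2} + z_β = 1.960 + 0.842 = 2.802.
n = (2.802 / 0.31)² = 9.039² = 81.70.
Round up.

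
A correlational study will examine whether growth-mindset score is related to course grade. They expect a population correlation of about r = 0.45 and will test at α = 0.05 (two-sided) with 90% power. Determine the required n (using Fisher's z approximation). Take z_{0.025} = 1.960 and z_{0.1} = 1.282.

n = 48

Fisher's z: C = ½·ln((1+r)/(1−r)) = ½·ln(2.6364) = 0.4847.
n = ((z_{α/2} + z_β)/C)² + 3.
(1.960 + 1.282) / 0.4847 = 3.242 / 0.4847 = 6.689.
n = 6.689² + 3 = 44.74 + 3 = 47.7.
Round up.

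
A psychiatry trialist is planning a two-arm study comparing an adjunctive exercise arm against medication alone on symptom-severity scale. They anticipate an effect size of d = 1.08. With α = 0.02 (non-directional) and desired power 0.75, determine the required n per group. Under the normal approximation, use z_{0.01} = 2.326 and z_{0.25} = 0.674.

For two independent groups with equal n: n = 2·((z_{α/2} + z_β) / d)².
z_{α/2} + z_β = 2.326 + 0.674 = 3.000.
n = 2 × (3.000 / 1.08)² = 2 × 2.778² = 2 × 7.72 = 15.4.
Round up to the next whole participant.

n = 16 per group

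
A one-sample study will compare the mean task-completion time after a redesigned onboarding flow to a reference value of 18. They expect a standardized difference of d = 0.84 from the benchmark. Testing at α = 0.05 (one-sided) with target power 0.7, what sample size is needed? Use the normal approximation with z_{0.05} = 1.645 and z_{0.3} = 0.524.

For a one-sample test: n = ((z_{α} + z_β) / d)².
z_{α} + z_β = 1.645 + 0.524 = 2.169.
n = (2.169 / 0.84)² = 2.582² = 6.67.
Round up.

n = 7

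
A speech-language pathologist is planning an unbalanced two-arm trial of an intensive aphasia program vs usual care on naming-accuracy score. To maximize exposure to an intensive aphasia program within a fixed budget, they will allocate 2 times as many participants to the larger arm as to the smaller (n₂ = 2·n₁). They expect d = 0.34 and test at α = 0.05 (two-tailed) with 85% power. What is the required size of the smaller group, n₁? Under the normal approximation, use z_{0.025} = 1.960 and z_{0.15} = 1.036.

With allocation ratio k = n₂/n₁ = 2, Var(x̄₁−x̄₂) = σ²(1/n₁ + 1/(k·n₁)) = σ²·(k+1)/(k·n₁).
So n₁ = (1 + 1/k)·((z_{α/2} + z_β)/d)² = 1.500 × (2.996/0.34)².
n₁ = 1.500 × 77.65 = 116.5.
Round up: n₁ = 117, giving n₂ = 2 × 117 = 234.

n₁ = 117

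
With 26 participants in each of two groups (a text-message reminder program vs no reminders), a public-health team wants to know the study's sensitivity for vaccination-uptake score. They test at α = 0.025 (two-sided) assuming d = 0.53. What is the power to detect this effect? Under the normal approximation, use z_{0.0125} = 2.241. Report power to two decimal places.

power ≈ 0.37

For two equal groups, power = Φ(d·√(n/2) − z_{α/2}).
d·√(n/2) = 0.53 × √(26/2) = 0.53 × 3.606 = 1.911.
z_β = 1.911 − 2.241 = -0.330.
Power = Φ(-0.330) = 0.371.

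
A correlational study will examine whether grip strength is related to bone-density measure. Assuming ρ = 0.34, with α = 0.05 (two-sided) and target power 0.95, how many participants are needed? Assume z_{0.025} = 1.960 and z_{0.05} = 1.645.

Fisher's z: C = ½·ln((1+r)/(1−r)) = ½·ln(2.0303) = 0.3541.
n = ((z_{α/2} + z_β)/C)² + 3.
(1.960 + 1.645) / 0.3541 = 3.605 / 0.3541 = 10.181.
n = 10.181² + 3 = 103.65 + 3 = 106.6.
Round up.

n = 107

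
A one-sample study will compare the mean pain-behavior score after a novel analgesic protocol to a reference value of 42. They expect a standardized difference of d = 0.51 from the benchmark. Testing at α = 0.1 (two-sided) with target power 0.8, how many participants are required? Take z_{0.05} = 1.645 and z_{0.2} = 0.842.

n = 24

For a one-sample test: n = ((z_{α/2} + z_β) / d)².
z_{α/2} + z_β = 1.645 + 0.842 = 2.487.
n = (2.487 / 0.51)² = 4.876² = 23.78.
Round up.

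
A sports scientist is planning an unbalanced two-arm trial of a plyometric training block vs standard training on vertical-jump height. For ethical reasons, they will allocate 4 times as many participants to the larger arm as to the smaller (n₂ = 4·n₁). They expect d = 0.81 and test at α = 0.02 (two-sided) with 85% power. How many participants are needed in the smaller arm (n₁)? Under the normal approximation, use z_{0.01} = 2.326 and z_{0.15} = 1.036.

n₁ = 22

With allocation ratio k = n₂/n₁ = 4, Var(x̄₁−x̄₂) = σ²(1/n₁ + 1/(k·n₁)) = σ²·(k+1)/(k·n₁).
So n₁ = (1 + 1/k)·((z_{α/2} + z_β)/d)² = 1.250 × (3.362/0.81)².
n₁ = 1.250 × 17.23 = 21.5.
Round up: n₁ = 22, giving n₂ = 4 × 22 = 88.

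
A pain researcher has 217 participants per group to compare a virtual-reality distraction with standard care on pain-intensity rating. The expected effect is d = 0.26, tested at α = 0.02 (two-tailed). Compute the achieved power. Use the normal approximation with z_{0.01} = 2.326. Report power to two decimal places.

power ≈ 0.65

For two equal groups, power = Φ(d·√(n/2) − z_{α/2}).
d·√(n/2) = 0.26 × √(217/2) = 0.26 × 10.416 = 2.708.
z_β = 2.708 − 2.326 = 0.382.
Power = Φ(0.382) = 0.649.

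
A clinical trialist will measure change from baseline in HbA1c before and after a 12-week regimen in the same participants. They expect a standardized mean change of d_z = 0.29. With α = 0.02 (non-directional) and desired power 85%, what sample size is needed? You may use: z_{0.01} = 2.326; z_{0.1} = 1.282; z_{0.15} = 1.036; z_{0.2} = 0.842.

For a paired (one-sample on differences) test: n = ((z_{α/2} + z_β) / d)².
z_{α/2} + z_β = 2.326 + 1.036 = 3.362.
n = (3.362 / 0.29)² = 11.593² = 134.40.
Round up.

n = 135 pairs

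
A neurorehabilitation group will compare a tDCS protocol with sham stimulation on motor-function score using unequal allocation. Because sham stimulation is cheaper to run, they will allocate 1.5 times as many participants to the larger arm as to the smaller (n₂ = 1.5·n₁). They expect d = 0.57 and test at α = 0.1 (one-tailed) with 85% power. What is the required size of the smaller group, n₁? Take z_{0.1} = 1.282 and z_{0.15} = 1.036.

n₁ = 28

With allocation ratio k = n₂/n₁ = 1.5, Var(x̄₁−x̄₂) = σ²(1/n₁ + 1/(k·n₁)) = σ²·(k+1)/(k·n₁).
So n₁ = (1 + 1/k)·((z_{α} + z_β)/d)² = 1.667 × (2.318/0.57)².
n₁ = 1.667 × 16.54 = 27.6.
Round up: n₁ = 28, giving n₂ = 1.5 × 28 = 42.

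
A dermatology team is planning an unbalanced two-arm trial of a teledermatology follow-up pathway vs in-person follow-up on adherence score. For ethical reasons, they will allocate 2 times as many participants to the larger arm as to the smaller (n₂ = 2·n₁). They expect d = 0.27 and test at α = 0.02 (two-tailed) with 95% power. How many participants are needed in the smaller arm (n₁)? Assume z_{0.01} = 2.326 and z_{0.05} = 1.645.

With allocation ratio k = n₂/n₁ = 2, Var(x̄₁−x̄₂) = σ²(1/n₁ + 1/(k·n₁)) = σ²·(k+1)/(k·n₁).
So n₁ = (1 + 1/k)·((z_{α/2} + z_β)/d)² = 1.500 × (3.971/0.27)².
n₁ = 1.500 × 216.31 = 324.5.
Round up: n₁ = 325, giving n₂ = 2 × 325 = 650.

n₁ = 325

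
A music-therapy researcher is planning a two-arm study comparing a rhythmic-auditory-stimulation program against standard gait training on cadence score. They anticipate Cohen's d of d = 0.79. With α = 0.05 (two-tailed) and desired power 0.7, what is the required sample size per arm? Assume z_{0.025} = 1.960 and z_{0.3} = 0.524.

n = 20 per group

For two independent groups with equal n: n = 2·((z_{α/2} + z_β) / d)².
z_{α/2} + z_β = 1.960 + 0.524 = 2.484.
n = 2 × (2.484 / 0.79)² = 2 × 3.144² = 2 × 9.89 = 19.8.
Round up to the next whole participant.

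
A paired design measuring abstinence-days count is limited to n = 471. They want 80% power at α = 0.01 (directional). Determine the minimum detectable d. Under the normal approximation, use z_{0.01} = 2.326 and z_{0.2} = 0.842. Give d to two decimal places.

For a single sample (or paired design) of n = 471: d_min = (z_{α} + z_β)/√n.
z-sum = 2.326 + 0.842 = 3.168.
d_min = 3.168 / √471 = 3.168 / 21.703 = 0.146.

d_min ≈ 0.15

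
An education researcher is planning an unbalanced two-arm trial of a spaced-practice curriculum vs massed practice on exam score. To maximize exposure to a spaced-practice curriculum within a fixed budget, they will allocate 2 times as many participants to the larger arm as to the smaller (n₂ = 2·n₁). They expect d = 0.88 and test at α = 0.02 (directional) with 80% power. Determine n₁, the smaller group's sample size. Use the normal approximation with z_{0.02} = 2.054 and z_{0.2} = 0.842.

With allocation ratio k = n₂/n₁ = 2, Var(x̄₁−x̄₂) = σ²(1/n₁ + 1/(k·n₁)) = σ²·(k+1)/(k·n₁).
So n₁ = (1 + 1/k)·((z_{α} + z_β)/d)² = 1.500 × (2.896/0.88)².
n₁ = 1.500 × 10.83 = 16.2.
Round up: n₁ = 17, giving n₂ = 2 × 17 = 34.

n₁ = 17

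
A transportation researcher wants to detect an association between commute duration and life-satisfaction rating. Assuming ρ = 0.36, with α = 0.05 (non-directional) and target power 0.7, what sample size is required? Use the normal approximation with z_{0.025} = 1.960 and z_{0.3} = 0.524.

Fisher's z: C = ½·ln((1+r)/(1−r)) = ½·ln(2.1250) = 0.3769.
n = ((z_{α/2} + z_β)/C)² + 3.
(1.960 + 0.524) / 0.3769 = 2.484 / 0.3769 = 6.591.
n = 6.591² + 3 = 43.44 + 3 = 46.4.
Round up.

n = 47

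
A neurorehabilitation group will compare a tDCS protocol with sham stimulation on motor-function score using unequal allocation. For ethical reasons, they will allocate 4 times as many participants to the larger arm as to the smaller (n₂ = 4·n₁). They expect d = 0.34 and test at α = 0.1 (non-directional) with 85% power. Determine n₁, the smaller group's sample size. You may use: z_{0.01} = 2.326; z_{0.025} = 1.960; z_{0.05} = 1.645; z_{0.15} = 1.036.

n₁ = 78

With allocation ratio k = n₂/n₁ = 4, Var(x̄₁−x̄₂) = σ²(1/n₁ + 1/(k·n₁)) = σ²·(k+1)/(k·n₁).
So n₁ = (1 + 1/k)·((z_{α/2} + z_β)/d)² = 1.250 × (2.681/0.34)².
n₁ = 1.250 × 62.18 = 77.7.
Round up: n₁ = 78, giving n₂ = 4 × 78 = 312.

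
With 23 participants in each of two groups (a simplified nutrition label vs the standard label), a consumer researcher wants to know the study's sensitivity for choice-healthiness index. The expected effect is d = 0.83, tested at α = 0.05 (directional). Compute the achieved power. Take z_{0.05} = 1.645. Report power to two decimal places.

power ≈ 0.88

For two equal groups, power = Φ(d·√(n/2) − z_{α}).
d·√(n/2) = 0.83 × √(23/2) = 0.83 × 3.391 = 2.815.
z_β = 2.815 − 1.645 = 1.170.
Power = Φ(1.170) = 0.879.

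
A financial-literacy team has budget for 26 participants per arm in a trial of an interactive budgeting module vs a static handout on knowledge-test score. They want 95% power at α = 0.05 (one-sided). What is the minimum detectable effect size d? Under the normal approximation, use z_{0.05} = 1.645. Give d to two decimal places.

For two independent groups of n = 26 each: d_min = (z_{α} + z_β)·√(2/n).
z-sum = 1.645 + 1.645 = 3.290.
d_min = 3.290 × √(2/26) = 3.290 × 0.2774 = 0.912.

d_min ≈ 0.91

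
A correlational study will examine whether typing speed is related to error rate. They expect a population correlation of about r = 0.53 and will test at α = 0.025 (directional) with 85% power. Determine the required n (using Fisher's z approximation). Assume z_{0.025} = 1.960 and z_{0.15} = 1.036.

n = 29

Fisher's z: C = ½·ln((1+r)/(1−r)) = ½·ln(3.2553) = 0.5901.
n = ((z_{α} + z_β)/C)² + 3.
(1.960 + 1.036) / 0.5901 = 2.996 / 0.5901 = 5.077.
n = 5.077² + 3 = 25.78 + 3 = 28.8.
Round up.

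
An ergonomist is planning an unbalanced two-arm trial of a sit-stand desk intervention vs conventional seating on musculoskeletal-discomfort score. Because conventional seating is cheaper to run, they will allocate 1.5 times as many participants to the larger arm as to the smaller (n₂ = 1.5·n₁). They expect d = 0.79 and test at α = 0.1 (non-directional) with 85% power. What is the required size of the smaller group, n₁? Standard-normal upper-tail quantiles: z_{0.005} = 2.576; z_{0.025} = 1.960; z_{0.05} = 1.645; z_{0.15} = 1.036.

n₁ = 20

With allocation ratio k = n₂/n₁ = 1.5, Var(x̄₁−x̄₂) = σ²(1/n₁ + 1/(k·n₁)) = σ²·(k+1)/(k·n₁).
So n₁ = (1 + 1/k)·((z_{α/2} + z_β)/d)² = 1.667 × (2.681/0.79)².
n₁ = 1.667 × 11.52 = 19.2.
Round up: n₁ = 20, giving n₂ = 1.5 × 20 = 30.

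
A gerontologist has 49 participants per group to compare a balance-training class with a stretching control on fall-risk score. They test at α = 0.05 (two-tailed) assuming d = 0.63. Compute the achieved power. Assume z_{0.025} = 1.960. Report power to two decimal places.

power ≈ 0.88

For two equal groups, power = Φ(d·√(n/2) − z_{α/2}).
d·√(n/2) = 0.63 × √(49/2) = 0.63 × 4.950 = 3.118.
z_β = 3.118 − 1.960 = 1.158.
Power = Φ(1.158) = 0.877.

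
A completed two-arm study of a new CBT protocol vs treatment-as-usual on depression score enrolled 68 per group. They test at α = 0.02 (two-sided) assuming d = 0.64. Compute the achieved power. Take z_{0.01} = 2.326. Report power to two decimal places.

power ≈ 0.92

For two equal groups, power = Φ(d·√(n/2) − z_{α/2}).
d·√(n/2) = 0.64 × √(68/2) = 0.64 × 5.831 = 3.732.
z_β = 3.732 − 2.326 = 1.406.
Power = Φ(1.406) = 0.920.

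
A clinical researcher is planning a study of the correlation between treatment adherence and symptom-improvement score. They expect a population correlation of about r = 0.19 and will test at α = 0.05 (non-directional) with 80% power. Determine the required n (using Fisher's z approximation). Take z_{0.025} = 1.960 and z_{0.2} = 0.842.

n = 216

Fisher's z: C = ½·ln((1+r)/(1−r)) = ½·ln(1.4691) = 0.1923.
n = ((z_{α/2} + z_β)/C)² + 3.
(1.960 + 0.842) / 0.1923 = 2.802 / 0.1923 = 14.571.
n = 14.571² + 3 = 212.31 + 3 = 215.3.
Round up.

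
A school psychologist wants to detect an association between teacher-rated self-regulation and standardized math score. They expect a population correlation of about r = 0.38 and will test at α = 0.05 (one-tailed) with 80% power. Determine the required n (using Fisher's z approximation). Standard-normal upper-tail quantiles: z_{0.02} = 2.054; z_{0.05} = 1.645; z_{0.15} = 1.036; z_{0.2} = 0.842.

n = 42

Fisher's z: C = ½·ln((1+r)/(1−r)) = ½·ln(2.2258) = 0.4001.
n = ((z_{α} + z_β)/C)² + 3.
(1.645 + 0.842) / 0.4001 = 2.487 / 0.4001 = 6.216.
n = 6.216² + 3 = 38.64 + 3 = 41.6.
Round up.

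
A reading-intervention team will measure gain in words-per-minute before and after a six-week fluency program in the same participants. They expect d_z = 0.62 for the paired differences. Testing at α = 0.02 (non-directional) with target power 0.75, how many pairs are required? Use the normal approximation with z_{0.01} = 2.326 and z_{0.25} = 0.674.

n = 24 pairs

For a paired (one-sample on differences) test: n = ((z_{α/2} + z_β) / d)².
z_{α/2} + z_β = 2.326 + 0.674 = 3.000.
n = (3.000 / 0.62)² = 4.839² = 23.41.
Round up.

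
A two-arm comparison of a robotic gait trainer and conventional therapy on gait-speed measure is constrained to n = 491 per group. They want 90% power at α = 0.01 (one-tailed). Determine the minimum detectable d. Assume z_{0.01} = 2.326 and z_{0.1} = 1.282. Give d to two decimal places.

For two independent groups of n = 491 each: d_min = (z_{α} + z_β)·√(2/n).
z-sum = 2.326 + 1.282 = 3.608.
d_min = 3.608 × √(2/491) = 3.608 × 0.0638 = 0.230.

d_min ≈ 0.23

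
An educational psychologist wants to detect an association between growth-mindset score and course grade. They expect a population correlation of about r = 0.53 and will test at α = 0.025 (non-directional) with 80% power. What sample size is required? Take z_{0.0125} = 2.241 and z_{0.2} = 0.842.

n = 31

Fisher's z: C = ½·ln((1+r)/(1−r)) = ½·ln(3.2553) = 0.5901.
n = ((z_{α/2} + z_β)/C)² + 3.
(2.241 + 0.842) / 0.5901 = 3.083 / 0.5901 = 5.225.
n = 5.225² + 3 = 27.30 + 3 = 30.3.
Round up.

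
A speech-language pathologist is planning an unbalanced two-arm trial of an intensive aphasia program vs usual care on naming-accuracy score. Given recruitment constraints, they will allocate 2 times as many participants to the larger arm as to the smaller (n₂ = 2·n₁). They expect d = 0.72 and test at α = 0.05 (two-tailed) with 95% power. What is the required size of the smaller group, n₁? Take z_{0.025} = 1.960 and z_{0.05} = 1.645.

n₁ = 38

With allocation ratio k = n₂/n₁ = 2, Var(x̄₁−x̄₂) = σ²(1/n₁ + 1/(k·n₁)) = σ²·(k+1)/(k·n₁).
So n₁ = (1 + 1/k)·((z_{α/2} + z_β)/d)² = 1.500 × (3.605/0.72)².
n₁ = 1.500 × 25.07 = 37.6.
Round up: n₁ = 38, giving n₂ = 2 × 38 = 76.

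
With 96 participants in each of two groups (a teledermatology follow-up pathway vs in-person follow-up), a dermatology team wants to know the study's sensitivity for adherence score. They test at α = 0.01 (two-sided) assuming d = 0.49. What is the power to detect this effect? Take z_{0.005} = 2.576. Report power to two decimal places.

power ≈ 0.79

For two equal groups, power = Φ(d·√(n/2) − z_{α/2}).
d·√(n/2) = 0.49 × √(96/2) = 0.49 × 6.928 = 3.395.
z_β = 3.395 − 2.576 = 0.819.
Power = Φ(0.819) = 0.794.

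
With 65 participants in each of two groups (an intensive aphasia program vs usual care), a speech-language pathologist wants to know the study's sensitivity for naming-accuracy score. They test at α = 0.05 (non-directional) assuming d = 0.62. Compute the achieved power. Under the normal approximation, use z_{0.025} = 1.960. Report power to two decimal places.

power ≈ 0.94

For two equal groups, power = Φ(d·√(n/2) − z_{α/2}).
d·√(n/2) = 0.62 × √(65/2) = 0.62 × 5.701 = 3.535.
z_β = 3.535 − 1.960 = 1.575.
Power = Φ(1.575) = 0.942.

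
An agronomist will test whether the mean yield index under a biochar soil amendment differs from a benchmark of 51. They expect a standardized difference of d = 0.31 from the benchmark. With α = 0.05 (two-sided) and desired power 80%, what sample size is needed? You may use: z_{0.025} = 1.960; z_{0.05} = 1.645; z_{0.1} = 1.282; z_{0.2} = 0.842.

For a one-sample test: n = ((z_{α/2} + z_β) / d)².
z_{α/2} + z_β = 1.960 + 0.842 = 2.802.
n = (2.802 / 0.31)² = 9.039² = 81.70.
Round up.

n = 82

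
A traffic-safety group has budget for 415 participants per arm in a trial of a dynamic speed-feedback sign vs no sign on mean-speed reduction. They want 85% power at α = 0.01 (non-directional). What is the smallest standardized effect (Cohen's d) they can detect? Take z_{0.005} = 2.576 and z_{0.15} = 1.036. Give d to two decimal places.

For two independent groups of n = 415 each: d_min = (z_{α/2} + z_β)·√(2/n).
z-sum = 2.576 + 1.036 = 3.612.
d_min = 3.612 × √(2/415) = 3.612 × 0.0694 = 0.251.

d_min ≈ 0.25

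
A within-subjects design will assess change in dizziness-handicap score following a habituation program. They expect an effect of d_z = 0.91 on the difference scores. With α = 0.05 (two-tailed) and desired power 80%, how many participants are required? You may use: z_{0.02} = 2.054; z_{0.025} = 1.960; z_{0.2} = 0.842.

n = 10 pairs

For a paired (one-sample on differences) test: n = ((z_{α/2} + z_β) / d)².
z_{α/2} + z_β = 1.960 + 0.842 = 2.802.
n = (2.802 / 0.91)² = 3.079² = 9.48.
Round up.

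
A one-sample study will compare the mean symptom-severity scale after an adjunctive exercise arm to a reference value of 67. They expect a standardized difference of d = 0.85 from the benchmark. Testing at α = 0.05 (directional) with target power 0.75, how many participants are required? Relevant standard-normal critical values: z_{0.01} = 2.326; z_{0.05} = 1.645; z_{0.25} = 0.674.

For a one-sample test: n = ((z_{α} + z_β) / d)².
z_{α} + z_β = 1.645 + 0.674 = 2.319.
n = (2.319 / 0.85)² = 2.728² = 7.44.
Round up.

n = 8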